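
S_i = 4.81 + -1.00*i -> [4.81, 3.81, 2.81, 1.81, 0.81]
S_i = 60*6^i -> [60, 360, 2160, 12960, 77760]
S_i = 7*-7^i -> [7, -49, 343, -2401, 16807]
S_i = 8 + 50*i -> [8, 58, 108, 158, 208]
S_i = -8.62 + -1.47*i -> [-8.62, -10.09, -11.56, -13.03, -14.5]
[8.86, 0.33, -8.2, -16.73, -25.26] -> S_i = 8.86 + -8.53*i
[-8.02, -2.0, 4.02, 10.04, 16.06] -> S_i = -8.02 + 6.02*i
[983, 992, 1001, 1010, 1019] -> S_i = 983 + 9*i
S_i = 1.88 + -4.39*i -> [1.88, -2.51, -6.9, -11.29, -15.68]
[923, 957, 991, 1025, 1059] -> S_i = 923 + 34*i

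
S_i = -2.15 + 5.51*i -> [-2.15, 3.36, 8.87, 14.38, 19.89]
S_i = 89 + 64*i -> [89, 153, 217, 281, 345]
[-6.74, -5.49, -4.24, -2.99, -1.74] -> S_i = -6.74 + 1.25*i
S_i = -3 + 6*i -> [-3, 3, 9, 15, 21]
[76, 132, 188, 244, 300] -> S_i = 76 + 56*i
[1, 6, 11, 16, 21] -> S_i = 1 + 5*i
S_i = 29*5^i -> [29, 145, 725, 3625, 18125]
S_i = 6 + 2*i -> [6, 8, 10, 12, 14]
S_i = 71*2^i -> [71, 142, 284, 568, 1136]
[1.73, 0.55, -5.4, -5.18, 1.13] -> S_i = Random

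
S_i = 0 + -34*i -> [0, -34, -68, -102, -136]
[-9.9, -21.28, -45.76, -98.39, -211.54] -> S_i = -9.90*2.15^i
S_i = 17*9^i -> [17, 153, 1377, 12393, 111537]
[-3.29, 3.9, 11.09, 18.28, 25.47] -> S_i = -3.29 + 7.19*i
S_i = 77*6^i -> [77, 462, 2772, 16632, 99792]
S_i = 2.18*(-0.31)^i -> [2.18, -0.68, 0.21, -0.06, 0.02]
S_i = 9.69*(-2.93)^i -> [9.69, -28.39, 83.19, -243.74, 714.16]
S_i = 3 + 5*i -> [3, 8, 13, 18, 23]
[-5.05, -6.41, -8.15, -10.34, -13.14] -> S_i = -5.05*1.27^i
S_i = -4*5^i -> [-4, -20, -100, -500, -2500]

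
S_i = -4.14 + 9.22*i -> [-4.14, 5.08, 14.3, 23.52, 32.74]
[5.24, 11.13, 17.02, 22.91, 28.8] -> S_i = 5.24 + 5.89*i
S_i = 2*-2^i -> [2, -4, 8, -16, 32]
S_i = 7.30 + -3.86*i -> [7.3, 3.44, -0.42, -4.28, -8.14]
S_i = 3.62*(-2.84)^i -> [3.62, -10.28, 29.2, -82.92, 235.5]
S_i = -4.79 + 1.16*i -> [-4.79, -3.63, -2.47, -1.31, -0.15]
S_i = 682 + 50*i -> [682, 732, 782, 832, 882]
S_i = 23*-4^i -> [23, -92, 368, -1472, 5888]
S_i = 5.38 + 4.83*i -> [5.38, 10.21, 15.04, 19.87, 24.7]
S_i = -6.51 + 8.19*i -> [-6.51, 1.68, 9.87, 18.06, 26.25]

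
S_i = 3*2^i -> [3, 6, 12, 24, 48]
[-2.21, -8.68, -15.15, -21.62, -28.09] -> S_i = -2.21 + -6.47*i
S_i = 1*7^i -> [1, 7, 49, 343, 2401]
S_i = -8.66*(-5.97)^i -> [-8.66, 51.7, -308.65, 1842.64, -11000.57]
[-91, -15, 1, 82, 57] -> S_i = Random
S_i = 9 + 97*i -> [9, 106, 203, 300, 397]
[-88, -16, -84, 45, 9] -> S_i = Random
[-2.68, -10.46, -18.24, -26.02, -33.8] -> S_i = -2.68 + -7.78*i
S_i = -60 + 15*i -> [-60, -45, -30, -15, 0]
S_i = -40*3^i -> [-40, -120, -360, -1080, -3240]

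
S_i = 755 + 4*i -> [755, 759, 763, 767, 771]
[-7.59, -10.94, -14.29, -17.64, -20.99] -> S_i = -7.59 + -3.35*i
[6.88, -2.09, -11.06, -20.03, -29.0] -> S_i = 6.88 + -8.97*i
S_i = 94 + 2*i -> [94, 96, 98, 100, 102]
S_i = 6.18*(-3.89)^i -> [6.18, -24.04, 93.52, -363.78, 1415.1]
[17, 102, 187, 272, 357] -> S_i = 17 + 85*i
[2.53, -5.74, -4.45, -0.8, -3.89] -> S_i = Random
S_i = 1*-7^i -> [1, -7, 49, -343, 2401]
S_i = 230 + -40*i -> [230, 190, 150, 110, 70]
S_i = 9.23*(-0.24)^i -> [9.23, -2.22, 0.53, -0.13, 0.03]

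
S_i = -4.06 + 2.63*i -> [-4.06, -1.43, 1.2, 3.83, 6.46]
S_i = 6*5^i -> [6, 30, 150, 750, 3750]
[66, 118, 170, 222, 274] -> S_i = 66 + 52*i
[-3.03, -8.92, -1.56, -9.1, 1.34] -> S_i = Random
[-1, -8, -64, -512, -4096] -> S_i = -1*8^i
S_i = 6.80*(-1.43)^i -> [6.8, -9.72, 13.91, -19.88, 28.43]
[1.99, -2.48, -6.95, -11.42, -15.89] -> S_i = 1.99 + -4.47*i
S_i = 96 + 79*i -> [96, 175, 254, 333, 412]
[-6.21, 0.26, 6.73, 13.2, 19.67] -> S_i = -6.21 + 6.47*i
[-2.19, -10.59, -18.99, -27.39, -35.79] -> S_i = -2.19 + -8.40*i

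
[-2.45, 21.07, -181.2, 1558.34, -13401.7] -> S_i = -2.45*(-8.60)^i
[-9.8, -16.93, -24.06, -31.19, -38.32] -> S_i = -9.80 + -7.13*i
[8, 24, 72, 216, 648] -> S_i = 8*3^i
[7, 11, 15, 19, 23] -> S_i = 7 + 4*i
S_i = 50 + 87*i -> [50, 137, 224, 311, 398]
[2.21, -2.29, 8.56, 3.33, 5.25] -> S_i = Random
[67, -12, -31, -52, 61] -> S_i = Random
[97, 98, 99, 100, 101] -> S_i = 97 + 1*i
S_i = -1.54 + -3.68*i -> [-1.54, -5.22, -8.9, -12.58, -16.26]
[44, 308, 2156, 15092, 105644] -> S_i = 44*7^i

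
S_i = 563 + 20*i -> [563, 583, 603, 623, 643]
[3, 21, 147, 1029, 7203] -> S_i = 3*7^i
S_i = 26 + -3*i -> [26, 23, 20, 17, 14]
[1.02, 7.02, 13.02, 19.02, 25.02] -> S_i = 1.02 + 6.00*i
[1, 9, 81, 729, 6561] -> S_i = 1*9^i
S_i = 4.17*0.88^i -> [4.17, 3.67, 3.23, 2.84, 2.5]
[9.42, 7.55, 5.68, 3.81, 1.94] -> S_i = 9.42 + -1.87*i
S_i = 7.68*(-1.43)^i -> [7.68, -10.98, 15.7, -22.46, 32.11]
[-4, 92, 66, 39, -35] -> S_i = Random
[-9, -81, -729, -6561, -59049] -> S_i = -9*9^i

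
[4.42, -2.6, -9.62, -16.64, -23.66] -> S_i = 4.42 + -7.02*i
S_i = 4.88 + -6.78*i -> [4.88, -1.9, -8.68, -15.46, -22.24]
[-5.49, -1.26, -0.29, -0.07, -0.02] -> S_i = -5.49*0.23^i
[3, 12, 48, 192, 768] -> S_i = 3*4^i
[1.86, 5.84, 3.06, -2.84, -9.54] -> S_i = Random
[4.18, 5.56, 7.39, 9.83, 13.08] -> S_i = 4.18*1.33^i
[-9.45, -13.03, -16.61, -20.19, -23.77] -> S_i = -9.45 + -3.58*i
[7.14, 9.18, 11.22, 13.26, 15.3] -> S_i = 7.14 + 2.04*i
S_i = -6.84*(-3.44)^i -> [-6.84, 23.53, -80.94, 278.44, -957.83]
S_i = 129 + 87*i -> [129, 216, 303, 390, 477]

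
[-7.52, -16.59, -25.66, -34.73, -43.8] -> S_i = -7.52 + -9.07*i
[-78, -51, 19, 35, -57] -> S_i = Random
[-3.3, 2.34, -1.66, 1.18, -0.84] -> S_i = -3.30*(-0.71)^i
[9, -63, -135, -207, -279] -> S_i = 9 + -72*i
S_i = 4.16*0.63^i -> [4.16, 2.62, 1.65, 1.04, 0.66]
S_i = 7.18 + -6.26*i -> [7.18, 0.92, -5.34, -11.6, -17.86]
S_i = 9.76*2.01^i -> [9.76, 19.62, 39.43, 79.26, 159.31]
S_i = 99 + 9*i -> [99, 108, 117, 126, 135]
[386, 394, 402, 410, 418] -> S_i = 386 + 8*i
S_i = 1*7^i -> [1, 7, 49, 343, 2401]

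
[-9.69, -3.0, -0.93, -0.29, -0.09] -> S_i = -9.69*0.31^i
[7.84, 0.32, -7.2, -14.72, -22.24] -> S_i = 7.84 + -7.52*i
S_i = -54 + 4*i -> [-54, -50, -46, -42, -38]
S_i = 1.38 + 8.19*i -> [1.38, 9.57, 17.76, 25.95, 34.14]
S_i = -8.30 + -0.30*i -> [-8.3, -8.6, -8.9, -9.2, -9.5]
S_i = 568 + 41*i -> [568, 609, 650, 691, 732]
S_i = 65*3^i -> [65, 195, 585, 1755, 5265]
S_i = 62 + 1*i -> [62, 63, 64, 65, 66]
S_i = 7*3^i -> [7, 21, 63, 189, 567]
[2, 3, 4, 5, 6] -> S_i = 2 + 1*i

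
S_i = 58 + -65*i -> [58, -7, -72, -137, -202]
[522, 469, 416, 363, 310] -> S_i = 522 + -53*i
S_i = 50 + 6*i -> [50, 56, 62, 68, 74]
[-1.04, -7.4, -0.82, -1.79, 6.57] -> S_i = Random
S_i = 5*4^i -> [5, 20, 80, 320, 1280]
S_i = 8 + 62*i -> [8, 70, 132, 194, 256]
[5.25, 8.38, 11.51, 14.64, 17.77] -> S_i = 5.25 + 3.13*i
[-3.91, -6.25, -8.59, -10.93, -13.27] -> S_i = -3.91 + -2.34*i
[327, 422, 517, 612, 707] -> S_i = 327 + 95*i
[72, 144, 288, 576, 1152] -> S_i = 72*2^i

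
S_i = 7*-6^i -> [7, -42, 252, -1512, 9072]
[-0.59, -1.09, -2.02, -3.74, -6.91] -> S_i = -0.59*1.85^i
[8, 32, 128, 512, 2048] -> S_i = 8*4^i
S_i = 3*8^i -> [3, 24, 192, 1536, 12288]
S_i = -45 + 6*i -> [-45, -39, -33, -27, -21]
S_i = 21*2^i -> [21, 42, 84, 168, 336]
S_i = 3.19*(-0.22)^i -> [3.19, -0.7, 0.15, -0.03, 0.01]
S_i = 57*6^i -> [57, 342, 2052, 12312, 73872]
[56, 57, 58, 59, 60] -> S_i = 56 + 1*i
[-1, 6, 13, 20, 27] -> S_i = -1 + 7*i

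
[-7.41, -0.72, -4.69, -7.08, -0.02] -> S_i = Random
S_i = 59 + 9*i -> [59, 68, 77, 86, 95]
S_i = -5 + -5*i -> [-5, -10, -15, -20, -25]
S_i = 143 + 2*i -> [143, 145, 147, 149, 151]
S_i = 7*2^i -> [7, 14, 28, 56, 112]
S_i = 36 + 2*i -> [36, 38, 40, 42, 44]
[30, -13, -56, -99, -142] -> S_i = 30 + -43*i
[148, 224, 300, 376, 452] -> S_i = 148 + 76*i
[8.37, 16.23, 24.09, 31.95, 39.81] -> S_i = 8.37 + 7.86*i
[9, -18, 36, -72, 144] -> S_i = 9*-2^i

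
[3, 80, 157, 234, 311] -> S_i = 3 + 77*i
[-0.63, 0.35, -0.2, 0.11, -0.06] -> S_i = -0.63*(-0.56)^i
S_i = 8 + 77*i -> [8, 85, 162, 239, 316]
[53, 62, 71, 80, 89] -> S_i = 53 + 9*i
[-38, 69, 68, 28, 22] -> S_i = Random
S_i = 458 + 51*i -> [458, 509, 560, 611, 662]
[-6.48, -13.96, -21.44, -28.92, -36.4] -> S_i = -6.48 + -7.48*i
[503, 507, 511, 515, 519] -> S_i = 503 + 4*i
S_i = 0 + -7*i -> [0, -7, -14, -21, -28]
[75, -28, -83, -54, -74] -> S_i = Random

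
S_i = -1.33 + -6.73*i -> [-1.33, -8.06, -14.79, -21.52, -28.25]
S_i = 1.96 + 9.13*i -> [1.96, 11.09, 20.22, 29.35, 38.48]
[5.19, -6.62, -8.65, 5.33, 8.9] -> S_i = Random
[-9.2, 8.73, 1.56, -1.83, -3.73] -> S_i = Random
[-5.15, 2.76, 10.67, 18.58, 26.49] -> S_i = -5.15 + 7.91*i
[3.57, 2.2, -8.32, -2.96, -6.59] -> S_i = Random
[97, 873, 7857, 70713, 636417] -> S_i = 97*9^i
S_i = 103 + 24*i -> [103, 127, 151, 175, 199]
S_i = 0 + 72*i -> [0, 72, 144, 216, 288]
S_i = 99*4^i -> [99, 396, 1584, 6336, 25344]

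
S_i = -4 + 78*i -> [-4, 74, 152, 230, 308]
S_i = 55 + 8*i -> [55, 63, 71, 79, 87]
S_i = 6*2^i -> [6, 12, 24, 48, 96]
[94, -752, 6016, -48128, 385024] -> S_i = 94*-8^i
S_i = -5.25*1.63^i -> [-5.25, -8.56, -13.95, -22.74, -37.06]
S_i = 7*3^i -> [7, 21, 63, 189, 567]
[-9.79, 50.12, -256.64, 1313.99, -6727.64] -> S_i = -9.79*(-5.12)^i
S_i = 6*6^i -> [6, 36, 216, 1296, 7776]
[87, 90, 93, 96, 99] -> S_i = 87 + 3*i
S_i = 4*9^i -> [4, 36, 324, 2916, 26244]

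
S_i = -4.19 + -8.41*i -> [-4.19, -12.6, -21.01, -29.42, -37.83]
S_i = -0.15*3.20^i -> [-0.15, -0.48, -1.54, -4.92, -15.73]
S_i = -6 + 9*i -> [-6, 3, 12, 21, 30]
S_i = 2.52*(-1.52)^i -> [2.52, -3.83, 5.82, -8.85, 13.45]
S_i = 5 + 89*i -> [5, 94, 183, 272, 361]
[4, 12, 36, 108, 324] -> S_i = 4*3^i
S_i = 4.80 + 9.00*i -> [4.8, 13.8, 22.8, 31.8, 40.8]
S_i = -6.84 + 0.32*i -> [-6.84, -6.52, -6.2, -5.88, -5.56]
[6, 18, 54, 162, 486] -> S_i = 6*3^i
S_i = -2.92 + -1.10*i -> [-2.92, -4.02, -5.12, -6.22, -7.32]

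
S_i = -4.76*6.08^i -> [-4.76, -28.94, -175.96, -1069.84, -6504.61]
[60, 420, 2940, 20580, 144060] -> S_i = 60*7^i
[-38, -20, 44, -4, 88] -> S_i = Random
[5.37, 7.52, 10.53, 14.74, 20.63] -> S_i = 5.37*1.40^i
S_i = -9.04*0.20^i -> [-9.04, -1.81, -0.36, -0.07, -0.01]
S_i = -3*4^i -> [-3, -12, -48, -192, -768]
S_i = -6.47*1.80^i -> [-6.47, -11.65, -20.96, -37.73, -67.92]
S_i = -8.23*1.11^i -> [-8.23, -9.14, -10.14, -11.26, -12.49]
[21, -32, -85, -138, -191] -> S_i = 21 + -53*i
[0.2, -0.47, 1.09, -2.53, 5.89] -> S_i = 0.20*(-2.33)^i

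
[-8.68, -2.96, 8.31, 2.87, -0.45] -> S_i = Random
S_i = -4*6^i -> [-4, -24, -144, -864, -5184]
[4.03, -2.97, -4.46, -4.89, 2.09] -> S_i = Random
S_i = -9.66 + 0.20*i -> [-9.66, -9.46, -9.26, -9.06, -8.86]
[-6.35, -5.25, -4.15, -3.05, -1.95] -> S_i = -6.35 + 1.10*i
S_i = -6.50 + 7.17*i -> [-6.5, 0.67, 7.84, 15.01, 22.18]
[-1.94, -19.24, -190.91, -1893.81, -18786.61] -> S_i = -1.94*9.92^i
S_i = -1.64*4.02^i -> [-1.64, -6.59, -26.5, -106.54, -428.3]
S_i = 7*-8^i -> [7, -56, 448, -3584, 28672]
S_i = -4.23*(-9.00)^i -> [-4.23, 38.07, -342.63, 3083.67, -27753.03]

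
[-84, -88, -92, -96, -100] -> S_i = -84 + -4*i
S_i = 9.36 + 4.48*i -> [9.36, 13.84, 18.32, 22.8, 27.28]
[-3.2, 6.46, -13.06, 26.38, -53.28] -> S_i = -3.20*(-2.02)^i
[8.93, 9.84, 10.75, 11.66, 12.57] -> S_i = 8.93 + 0.91*i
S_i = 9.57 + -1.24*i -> [9.57, 8.33, 7.09, 5.85, 4.61]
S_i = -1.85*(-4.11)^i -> [-1.85, 7.6, -31.25, 128.44, -527.88]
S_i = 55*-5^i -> [55, -275, 1375, -6875, 34375]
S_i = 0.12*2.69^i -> [0.12, 0.32, 0.87, 2.34, 6.28]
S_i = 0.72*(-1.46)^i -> [0.72, -1.05, 1.53, -2.24, 3.27]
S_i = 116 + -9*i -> [116, 107, 98, 89, 80]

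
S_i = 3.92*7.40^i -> [3.92, 29.01, 214.66, 1588.48, 11754.74]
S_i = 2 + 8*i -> [2, 10, 18, 26, 34]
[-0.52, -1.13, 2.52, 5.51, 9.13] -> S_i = Random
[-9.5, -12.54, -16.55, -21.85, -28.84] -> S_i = -9.50*1.32^i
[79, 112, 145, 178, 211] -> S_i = 79 + 33*i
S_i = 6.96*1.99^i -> [6.96, 13.85, 27.56, 54.85, 109.15]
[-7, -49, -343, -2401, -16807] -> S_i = -7*7^i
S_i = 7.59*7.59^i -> [7.59, 57.61, 437.25, 3318.69, 25188.88]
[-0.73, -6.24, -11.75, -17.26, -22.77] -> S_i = -0.73 + -5.51*i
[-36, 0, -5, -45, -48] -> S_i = Random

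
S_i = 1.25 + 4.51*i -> [1.25, 5.76, 10.27, 14.78, 19.29]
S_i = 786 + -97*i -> [786, 689, 592, 495, 398]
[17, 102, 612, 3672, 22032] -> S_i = 17*6^i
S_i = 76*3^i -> [76, 228, 684, 2052, 6156]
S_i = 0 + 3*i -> [0, 3, 6, 9, 12]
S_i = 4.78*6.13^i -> [4.78, 29.3, 179.62, 1101.06, 6749.47]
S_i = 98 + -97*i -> [98, 1, -96, -193, -290]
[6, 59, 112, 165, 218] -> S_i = 6 + 53*i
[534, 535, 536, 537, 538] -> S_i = 534 + 1*i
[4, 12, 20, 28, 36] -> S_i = 4 + 8*i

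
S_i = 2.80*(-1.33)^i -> [2.8, -3.72, 4.95, -6.59, 8.76]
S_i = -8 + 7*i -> [-8, -1, 6, 13, 20]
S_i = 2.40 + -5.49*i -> [2.4, -3.09, -8.58, -14.07, -19.56]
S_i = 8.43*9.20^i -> [8.43, 77.56, 713.52, 6564.34, 60391.93]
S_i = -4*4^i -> [-4, -16, -64, -256, -1024]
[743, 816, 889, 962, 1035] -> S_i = 743 + 73*i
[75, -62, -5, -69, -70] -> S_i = Random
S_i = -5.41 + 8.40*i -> [-5.41, 2.99, 11.39, 19.79, 28.19]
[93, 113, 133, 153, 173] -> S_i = 93 + 20*i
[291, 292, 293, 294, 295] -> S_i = 291 + 1*i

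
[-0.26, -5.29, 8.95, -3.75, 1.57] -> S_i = Random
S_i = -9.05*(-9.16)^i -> [-9.05, 82.9, -759.35, 6955.61, -63713.35]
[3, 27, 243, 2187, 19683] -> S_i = 3*9^i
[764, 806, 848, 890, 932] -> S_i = 764 + 42*i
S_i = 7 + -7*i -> [7, 0, -7, -14, -21]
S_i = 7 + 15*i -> [7, 22, 37, 52, 67]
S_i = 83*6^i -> [83, 498, 2988, 17928, 107568]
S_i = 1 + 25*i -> [1, 26, 51, 76, 101]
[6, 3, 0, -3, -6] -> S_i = 6 + -3*i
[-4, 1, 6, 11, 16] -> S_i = -4 + 5*i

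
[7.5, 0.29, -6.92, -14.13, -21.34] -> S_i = 7.50 + -7.21*i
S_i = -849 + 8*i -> [-849, -841, -833, -825, -817]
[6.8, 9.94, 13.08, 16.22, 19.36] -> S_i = 6.80 + 3.14*i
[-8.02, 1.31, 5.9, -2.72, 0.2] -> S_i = Random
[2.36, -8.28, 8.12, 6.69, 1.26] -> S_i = Random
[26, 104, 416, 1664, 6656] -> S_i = 26*4^i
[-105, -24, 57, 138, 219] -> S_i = -105 + 81*i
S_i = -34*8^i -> [-34, -272, -2176, -17408, -139264]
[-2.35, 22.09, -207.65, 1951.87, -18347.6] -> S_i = -2.35*(-9.40)^i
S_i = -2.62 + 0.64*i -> [-2.62, -1.98, -1.34, -0.7, -0.06]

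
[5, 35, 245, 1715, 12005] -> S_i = 5*7^i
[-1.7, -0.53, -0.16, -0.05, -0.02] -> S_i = -1.70*0.31^i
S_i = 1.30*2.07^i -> [1.3, 2.69, 5.57, 11.53, 23.87]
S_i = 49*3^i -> [49, 147, 441, 1323, 3969]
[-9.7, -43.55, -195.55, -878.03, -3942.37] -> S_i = -9.70*4.49^i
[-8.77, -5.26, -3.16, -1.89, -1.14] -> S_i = -8.77*0.60^i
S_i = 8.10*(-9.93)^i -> [8.1, -80.43, 798.7, -7931.09, 78755.7]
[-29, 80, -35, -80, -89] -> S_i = Random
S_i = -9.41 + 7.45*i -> [-9.41, -1.96, 5.49, 12.94, 20.39]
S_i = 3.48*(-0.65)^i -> [3.48, -2.26, 1.47, -0.96, 0.62]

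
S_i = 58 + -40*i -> [58, 18, -22, -62, -102]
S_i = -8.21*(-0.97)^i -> [-8.21, 7.96, -7.72, 7.49, -7.27]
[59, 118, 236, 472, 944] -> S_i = 59*2^i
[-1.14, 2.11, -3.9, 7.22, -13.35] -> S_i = -1.14*(-1.85)^i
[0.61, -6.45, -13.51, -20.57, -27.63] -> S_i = 0.61 + -7.06*i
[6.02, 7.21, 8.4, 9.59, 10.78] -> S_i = 6.02 + 1.19*i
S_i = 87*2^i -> [87, 174, 348, 696, 1392]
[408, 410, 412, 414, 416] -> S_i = 408 + 2*i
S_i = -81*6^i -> [-81, -486, -2916, -17496, -104976]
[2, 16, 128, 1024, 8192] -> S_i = 2*8^i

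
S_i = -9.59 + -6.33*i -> [-9.59, -15.92, -22.25, -28.58, -34.91]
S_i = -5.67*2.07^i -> [-5.67, -11.74, -24.3, -50.29, -104.1]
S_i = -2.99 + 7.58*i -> [-2.99, 4.59, 12.17, 19.75, 27.33]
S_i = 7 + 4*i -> [7, 11, 15, 19, 23]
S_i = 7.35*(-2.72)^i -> [7.35, -19.99, 54.38, -147.91, 402.31]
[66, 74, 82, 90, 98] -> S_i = 66 + 8*i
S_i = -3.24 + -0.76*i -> [-3.24, -4.0, -4.76, -5.52, -6.28]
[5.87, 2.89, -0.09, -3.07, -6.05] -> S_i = 5.87 + -2.98*i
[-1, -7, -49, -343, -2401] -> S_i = -1*7^i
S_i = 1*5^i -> [1, 5, 25, 125, 625]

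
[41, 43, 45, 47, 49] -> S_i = 41 + 2*i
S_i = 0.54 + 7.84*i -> [0.54, 8.38, 16.22, 24.06, 31.9]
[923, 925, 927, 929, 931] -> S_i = 923 + 2*i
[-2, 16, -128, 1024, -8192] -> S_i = -2*-8^i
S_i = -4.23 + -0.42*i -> [-4.23, -4.65, -5.07, -5.49, -5.91]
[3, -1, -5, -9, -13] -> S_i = 3 + -4*i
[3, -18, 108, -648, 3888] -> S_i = 3*-6^i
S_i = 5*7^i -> [5, 35, 245, 1715, 12005]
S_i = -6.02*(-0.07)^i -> [-6.02, 0.42, -0.03, 0.0, -0.0]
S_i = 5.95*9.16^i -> [5.95, 54.5, 499.24, 4573.02, 41888.89]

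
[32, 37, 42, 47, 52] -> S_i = 32 + 5*i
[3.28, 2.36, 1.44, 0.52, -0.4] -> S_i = 3.28 + -0.92*i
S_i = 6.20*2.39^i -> [6.2, 14.82, 35.42, 84.64, 202.29]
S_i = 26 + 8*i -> [26, 34, 42, 50, 58]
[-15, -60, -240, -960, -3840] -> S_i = -15*4^i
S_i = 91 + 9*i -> [91, 100, 109, 118, 127]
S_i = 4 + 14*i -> [4, 18, 32, 46, 60]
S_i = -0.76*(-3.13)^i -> [-0.76, 2.38, -7.45, 23.3, -72.94]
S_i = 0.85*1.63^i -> [0.85, 1.39, 2.26, 3.68, 6.0]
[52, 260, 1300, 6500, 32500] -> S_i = 52*5^i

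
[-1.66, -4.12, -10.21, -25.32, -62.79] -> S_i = -1.66*2.48^i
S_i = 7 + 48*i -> [7, 55, 103, 151, 199]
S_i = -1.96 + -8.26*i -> [-1.96, -10.22, -18.48, -26.74, -35.0]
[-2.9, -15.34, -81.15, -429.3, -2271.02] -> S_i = -2.90*5.29^i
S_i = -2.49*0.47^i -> [-2.49, -1.17, -0.55, -0.26, -0.12]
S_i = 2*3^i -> [2, 6, 18, 54, 162]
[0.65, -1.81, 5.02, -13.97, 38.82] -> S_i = 0.65*(-2.78)^i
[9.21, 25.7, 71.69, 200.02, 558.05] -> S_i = 9.21*2.79^i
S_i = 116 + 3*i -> [116, 119, 122, 125, 128]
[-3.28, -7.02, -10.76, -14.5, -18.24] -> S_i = -3.28 + -3.74*i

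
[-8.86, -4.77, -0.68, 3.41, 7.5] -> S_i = -8.86 + 4.09*i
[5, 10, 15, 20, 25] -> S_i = 5 + 5*i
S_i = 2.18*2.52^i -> [2.18, 5.49, 13.84, 34.89, 87.91]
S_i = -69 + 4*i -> [-69, -65, -61, -57, -53]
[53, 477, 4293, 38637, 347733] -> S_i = 53*9^i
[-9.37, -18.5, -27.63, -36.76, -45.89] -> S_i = -9.37 + -9.13*i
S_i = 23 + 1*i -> [23, 24, 25, 26, 27]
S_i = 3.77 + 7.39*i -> [3.77, 11.16, 18.55, 25.94, 33.33]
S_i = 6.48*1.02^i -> [6.48, 6.61, 6.74, 6.88, 7.01]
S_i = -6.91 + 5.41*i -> [-6.91, -1.5, 3.91, 9.32, 14.73]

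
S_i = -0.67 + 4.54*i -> [-0.67, 3.87, 8.41, 12.95, 17.49]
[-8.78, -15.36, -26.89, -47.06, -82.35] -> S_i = -8.78*1.75^i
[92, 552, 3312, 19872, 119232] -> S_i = 92*6^i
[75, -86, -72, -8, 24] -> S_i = Random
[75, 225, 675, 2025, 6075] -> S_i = 75*3^i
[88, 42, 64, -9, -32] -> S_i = Random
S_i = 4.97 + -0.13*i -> [4.97, 4.84, 4.71, 4.58, 4.45]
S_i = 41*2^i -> [41, 82, 164, 328, 656]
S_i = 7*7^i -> [7, 49, 343, 2401, 16807]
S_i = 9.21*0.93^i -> [9.21, 8.57, 7.97, 7.41, 6.89]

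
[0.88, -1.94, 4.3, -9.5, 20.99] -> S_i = 0.88*(-2.21)^i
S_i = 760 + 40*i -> [760, 800, 840, 880, 920]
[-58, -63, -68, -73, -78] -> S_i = -58 + -5*i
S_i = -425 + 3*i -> [-425, -422, -419, -416, -413]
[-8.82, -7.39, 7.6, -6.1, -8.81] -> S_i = Random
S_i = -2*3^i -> [-2, -6, -18, -54, -162]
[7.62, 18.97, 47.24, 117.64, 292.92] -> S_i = 7.62*2.49^i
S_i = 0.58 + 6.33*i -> [0.58, 6.91, 13.24, 19.57, 25.9]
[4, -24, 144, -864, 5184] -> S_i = 4*-6^i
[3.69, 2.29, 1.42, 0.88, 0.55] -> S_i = 3.69*0.62^i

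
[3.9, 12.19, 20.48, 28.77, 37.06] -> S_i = 3.90 + 8.29*i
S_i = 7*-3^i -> [7, -21, 63, -189, 567]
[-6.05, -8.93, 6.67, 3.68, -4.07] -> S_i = Random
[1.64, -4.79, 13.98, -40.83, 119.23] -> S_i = 1.64*(-2.92)^i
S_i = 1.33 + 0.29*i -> [1.33, 1.62, 1.91, 2.2, 2.49]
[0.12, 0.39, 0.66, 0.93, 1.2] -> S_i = 0.12 + 0.27*i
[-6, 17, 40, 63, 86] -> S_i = -6 + 23*i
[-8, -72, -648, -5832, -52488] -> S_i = -8*9^i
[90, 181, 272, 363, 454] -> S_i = 90 + 91*i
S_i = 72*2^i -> [72, 144, 288, 576, 1152]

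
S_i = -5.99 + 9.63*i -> [-5.99, 3.64, 13.27, 22.9, 32.53]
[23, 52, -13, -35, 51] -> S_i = Random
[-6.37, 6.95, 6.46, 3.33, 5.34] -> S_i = Random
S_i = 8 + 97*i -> [8, 105, 202, 299, 396]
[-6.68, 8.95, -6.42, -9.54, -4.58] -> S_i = Random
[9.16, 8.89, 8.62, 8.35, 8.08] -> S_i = 9.16 + -0.27*i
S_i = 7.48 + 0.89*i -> [7.48, 8.37, 9.26, 10.15, 11.04]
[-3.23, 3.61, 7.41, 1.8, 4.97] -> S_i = Random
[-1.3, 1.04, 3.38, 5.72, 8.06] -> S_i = -1.30 + 2.34*i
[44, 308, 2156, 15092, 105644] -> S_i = 44*7^i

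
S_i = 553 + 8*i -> [553, 561, 569, 577, 585]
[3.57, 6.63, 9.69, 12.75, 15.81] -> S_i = 3.57 + 3.06*i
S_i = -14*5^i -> [-14, -70, -350, -1750, -8750]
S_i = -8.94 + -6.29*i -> [-8.94, -15.23, -21.52, -27.81, -34.1]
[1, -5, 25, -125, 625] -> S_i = 1*-5^i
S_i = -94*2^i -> [-94, -188, -376, -752, -1504]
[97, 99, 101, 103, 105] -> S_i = 97 + 2*i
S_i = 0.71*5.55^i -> [0.71, 3.94, 21.87, 121.38, 673.64]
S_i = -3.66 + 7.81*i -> [-3.66, 4.15, 11.96, 19.77, 27.58]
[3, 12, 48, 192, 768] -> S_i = 3*4^i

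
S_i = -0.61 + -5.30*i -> [-0.61, -5.91, -11.21, -16.51, -21.81]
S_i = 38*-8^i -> [38, -304, 2432, -19456, 155648]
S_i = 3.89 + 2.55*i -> [3.89, 6.44, 8.99, 11.54, 14.09]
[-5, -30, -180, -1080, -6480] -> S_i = -5*6^i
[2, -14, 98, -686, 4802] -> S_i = 2*-7^i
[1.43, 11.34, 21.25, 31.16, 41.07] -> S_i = 1.43 + 9.91*i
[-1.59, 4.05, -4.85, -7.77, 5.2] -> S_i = Random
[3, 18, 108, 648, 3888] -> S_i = 3*6^i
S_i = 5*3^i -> [5, 15, 45, 135, 405]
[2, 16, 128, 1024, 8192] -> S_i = 2*8^i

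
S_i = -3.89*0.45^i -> [-3.89, -1.75, -0.79, -0.35, -0.16]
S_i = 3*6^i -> [3, 18, 108, 648, 3888]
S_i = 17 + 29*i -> [17, 46, 75, 104, 133]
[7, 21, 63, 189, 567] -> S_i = 7*3^i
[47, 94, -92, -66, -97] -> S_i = Random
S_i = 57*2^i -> [57, 114, 228, 456, 912]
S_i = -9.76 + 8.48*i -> [-9.76, -1.28, 7.2, 15.68, 24.16]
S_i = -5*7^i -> [-5, -35, -245, -1715, -12005]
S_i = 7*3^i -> [7, 21, 63, 189, 567]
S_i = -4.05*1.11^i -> [-4.05, -4.5, -4.99, -5.54, -6.15]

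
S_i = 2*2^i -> [2, 4, 8, 16, 32]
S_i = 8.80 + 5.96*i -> [8.8, 14.76, 20.72, 26.68, 32.64]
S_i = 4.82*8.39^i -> [4.82, 40.44, 339.29, 2846.64, 23883.33]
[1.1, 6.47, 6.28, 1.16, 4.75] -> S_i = Random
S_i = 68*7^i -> [68, 476, 3332, 23324, 163268]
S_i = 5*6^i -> [5, 30, 180, 1080, 6480]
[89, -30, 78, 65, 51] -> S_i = Random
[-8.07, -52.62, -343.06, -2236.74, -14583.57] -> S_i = -8.07*6.52^i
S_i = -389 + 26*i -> [-389, -363, -337, -311, -285]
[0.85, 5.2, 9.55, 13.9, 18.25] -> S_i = 0.85 + 4.35*i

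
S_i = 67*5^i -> [67, 335, 1675, 8375, 41875]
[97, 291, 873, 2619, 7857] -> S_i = 97*3^i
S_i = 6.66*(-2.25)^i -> [6.66, -14.98, 33.72, -75.86, 170.69]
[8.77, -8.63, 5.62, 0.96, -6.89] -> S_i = Random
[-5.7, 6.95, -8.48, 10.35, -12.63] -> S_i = -5.70*(-1.22)^i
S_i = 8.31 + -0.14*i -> [8.31, 8.17, 8.03, 7.89, 7.75]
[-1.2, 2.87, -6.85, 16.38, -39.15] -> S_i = -1.20*(-2.39)^i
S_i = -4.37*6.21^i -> [-4.37, -27.14, -168.53, -1046.54, -6499.02]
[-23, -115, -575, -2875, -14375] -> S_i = -23*5^i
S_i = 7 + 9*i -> [7, 16, 25, 34, 43]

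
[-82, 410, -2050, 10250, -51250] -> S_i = -82*-5^i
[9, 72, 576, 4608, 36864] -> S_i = 9*8^i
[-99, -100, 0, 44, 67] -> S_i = Random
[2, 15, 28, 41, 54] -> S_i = 2 + 13*i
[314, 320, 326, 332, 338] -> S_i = 314 + 6*i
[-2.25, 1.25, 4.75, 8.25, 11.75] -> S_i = -2.25 + 3.50*i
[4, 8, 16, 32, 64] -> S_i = 4*2^i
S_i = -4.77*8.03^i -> [-4.77, -38.3, -307.57, -2469.82, -19832.64]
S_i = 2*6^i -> [2, 12, 72, 432, 2592]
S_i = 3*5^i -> [3, 15, 75, 375, 1875]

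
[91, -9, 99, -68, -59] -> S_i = Random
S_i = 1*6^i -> [1, 6, 36, 216, 1296]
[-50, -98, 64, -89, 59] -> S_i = Random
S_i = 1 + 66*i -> [1, 67, 133, 199, 265]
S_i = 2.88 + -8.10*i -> [2.88, -5.22, -13.32, -21.42, -29.52]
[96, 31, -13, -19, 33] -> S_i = Random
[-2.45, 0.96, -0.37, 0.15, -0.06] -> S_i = -2.45*(-0.39)^i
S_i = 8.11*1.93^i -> [8.11, 15.65, 30.21, 58.3, 112.53]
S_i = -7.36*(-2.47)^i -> [-7.36, 18.18, -44.9, 110.91, -273.95]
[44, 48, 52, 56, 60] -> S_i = 44 + 4*i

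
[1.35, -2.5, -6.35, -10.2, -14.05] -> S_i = 1.35 + -3.85*i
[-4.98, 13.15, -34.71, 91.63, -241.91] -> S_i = -4.98*(-2.64)^i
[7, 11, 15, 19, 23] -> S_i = 7 + 4*i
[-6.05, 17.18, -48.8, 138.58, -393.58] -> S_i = -6.05*(-2.84)^i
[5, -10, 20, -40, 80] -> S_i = 5*-2^i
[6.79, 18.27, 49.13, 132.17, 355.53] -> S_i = 6.79*2.69^i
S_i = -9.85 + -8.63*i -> [-9.85, -18.48, -27.11, -35.74, -44.37]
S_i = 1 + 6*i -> [1, 7, 13, 19, 25]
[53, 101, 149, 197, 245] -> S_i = 53 + 48*i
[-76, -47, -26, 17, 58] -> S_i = Random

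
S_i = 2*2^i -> [2, 4, 8, 16, 32]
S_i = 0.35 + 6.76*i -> [0.35, 7.11, 13.87, 20.63, 27.39]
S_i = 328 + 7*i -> [328, 335, 342, 349, 356]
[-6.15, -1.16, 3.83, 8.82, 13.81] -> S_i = -6.15 + 4.99*i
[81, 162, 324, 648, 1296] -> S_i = 81*2^i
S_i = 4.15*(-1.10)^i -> [4.15, -4.57, 5.02, -5.52, 6.08]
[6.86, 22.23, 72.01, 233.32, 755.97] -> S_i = 6.86*3.24^i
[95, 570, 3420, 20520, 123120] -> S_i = 95*6^i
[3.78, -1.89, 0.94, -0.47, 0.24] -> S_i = 3.78*(-0.50)^i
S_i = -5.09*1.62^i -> [-5.09, -8.25, -13.36, -21.64, -35.06]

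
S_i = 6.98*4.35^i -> [6.98, 30.36, 132.08, 574.54, 2499.27]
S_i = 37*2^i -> [37, 74, 148, 296, 592]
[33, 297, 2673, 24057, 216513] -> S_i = 33*9^i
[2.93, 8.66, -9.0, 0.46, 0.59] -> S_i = Random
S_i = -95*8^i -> [-95, -760, -6080, -48640, -389120]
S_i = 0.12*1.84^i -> [0.12, 0.22, 0.41, 0.75, 1.38]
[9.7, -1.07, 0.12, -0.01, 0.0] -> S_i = 9.70*(-0.11)^i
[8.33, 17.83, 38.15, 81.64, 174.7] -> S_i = 8.33*2.14^i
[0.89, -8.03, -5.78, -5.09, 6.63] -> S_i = Random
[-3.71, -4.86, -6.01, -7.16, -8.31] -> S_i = -3.71 + -1.15*i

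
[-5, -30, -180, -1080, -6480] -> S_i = -5*6^i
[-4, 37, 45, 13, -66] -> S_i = Random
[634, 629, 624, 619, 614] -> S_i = 634 + -5*i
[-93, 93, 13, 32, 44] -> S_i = Random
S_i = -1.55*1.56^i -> [-1.55, -2.42, -3.77, -5.88, -9.18]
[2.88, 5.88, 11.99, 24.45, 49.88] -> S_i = 2.88*2.04^i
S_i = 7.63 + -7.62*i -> [7.63, 0.01, -7.61, -15.23, -22.85]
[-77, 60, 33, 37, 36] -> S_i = Random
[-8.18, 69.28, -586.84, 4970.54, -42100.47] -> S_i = -8.18*(-8.47)^i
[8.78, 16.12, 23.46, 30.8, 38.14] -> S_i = 8.78 + 7.34*i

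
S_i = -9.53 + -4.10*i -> [-9.53, -13.63, -17.73, -21.83, -25.93]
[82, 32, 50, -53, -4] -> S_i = Random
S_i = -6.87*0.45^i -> [-6.87, -3.09, -1.39, -0.63, -0.28]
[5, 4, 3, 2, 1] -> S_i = 5 + -1*i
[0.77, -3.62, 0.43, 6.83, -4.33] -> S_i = Random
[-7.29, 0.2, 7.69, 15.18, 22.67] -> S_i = -7.29 + 7.49*i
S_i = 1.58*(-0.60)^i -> [1.58, -0.95, 0.57, -0.34, 0.2]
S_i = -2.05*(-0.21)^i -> [-2.05, 0.43, -0.09, 0.02, -0.0]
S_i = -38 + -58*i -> [-38, -96, -154, -212, -270]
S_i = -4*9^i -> [-4, -36, -324, -2916, -26244]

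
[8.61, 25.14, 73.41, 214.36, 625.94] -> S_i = 8.61*2.92^i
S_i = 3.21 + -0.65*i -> [3.21, 2.56, 1.91, 1.26, 0.61]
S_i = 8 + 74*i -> [8, 82, 156, 230, 304]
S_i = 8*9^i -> [8, 72, 648, 5832, 52488]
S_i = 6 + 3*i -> [6, 9, 12, 15, 18]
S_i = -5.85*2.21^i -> [-5.85, -12.93, -28.57, -63.14, -139.55]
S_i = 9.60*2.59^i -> [9.6, 24.86, 64.4, 166.79, 431.99]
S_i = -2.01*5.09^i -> [-2.01, -10.23, -52.08, -265.06, -1349.17]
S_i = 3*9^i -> [3, 27, 243, 2187, 19683]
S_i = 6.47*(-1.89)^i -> [6.47, -12.23, 23.11, -43.68, 82.56]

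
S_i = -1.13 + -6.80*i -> [-1.13, -7.93, -14.73, -21.53, -28.33]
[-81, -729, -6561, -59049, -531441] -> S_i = -81*9^i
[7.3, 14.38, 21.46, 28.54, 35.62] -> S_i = 7.30 + 7.08*i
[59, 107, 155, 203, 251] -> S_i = 59 + 48*i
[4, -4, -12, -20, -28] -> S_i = 4 + -8*i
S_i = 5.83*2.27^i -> [5.83, 13.23, 30.04, 68.19, 154.8]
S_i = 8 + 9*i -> [8, 17, 26, 35, 44]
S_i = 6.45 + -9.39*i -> [6.45, -2.94, -12.33, -21.72, -31.11]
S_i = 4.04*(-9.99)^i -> [4.04, -40.36, 403.19, -4027.89, 40238.64]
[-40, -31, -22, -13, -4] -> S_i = -40 + 9*i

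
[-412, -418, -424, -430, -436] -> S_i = -412 + -6*i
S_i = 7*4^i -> [7, 28, 112, 448, 1792]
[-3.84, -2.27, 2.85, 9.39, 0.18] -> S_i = Random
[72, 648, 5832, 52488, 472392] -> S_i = 72*9^i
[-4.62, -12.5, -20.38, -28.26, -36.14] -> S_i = -4.62 + -7.88*i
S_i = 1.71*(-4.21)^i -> [1.71, -7.2, 30.31, -127.6, 537.19]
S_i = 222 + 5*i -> [222, 227, 232, 237, 242]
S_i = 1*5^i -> [1, 5, 25, 125, 625]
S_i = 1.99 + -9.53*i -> [1.99, -7.54, -17.07, -26.6, -36.13]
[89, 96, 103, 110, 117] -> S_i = 89 + 7*i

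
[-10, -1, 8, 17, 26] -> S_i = -10 + 9*i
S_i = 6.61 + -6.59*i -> [6.61, 0.02, -6.57, -13.16, -19.75]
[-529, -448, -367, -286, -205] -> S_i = -529 + 81*i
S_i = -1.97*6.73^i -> [-1.97, -13.26, -89.23, -600.5, -4041.35]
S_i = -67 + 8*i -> [-67, -59, -51, -43, -35]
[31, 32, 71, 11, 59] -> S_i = Random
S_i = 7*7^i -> [7, 49, 343, 2401, 16807]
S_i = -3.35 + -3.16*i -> [-3.35, -6.51, -9.67, -12.83, -15.99]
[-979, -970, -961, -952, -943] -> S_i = -979 + 9*i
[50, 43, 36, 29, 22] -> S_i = 50 + -7*i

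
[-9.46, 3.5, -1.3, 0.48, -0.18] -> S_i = -9.46*(-0.37)^i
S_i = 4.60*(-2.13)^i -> [4.6, -9.8, 20.87, -44.45, 94.68]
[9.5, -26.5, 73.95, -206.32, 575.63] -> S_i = 9.50*(-2.79)^i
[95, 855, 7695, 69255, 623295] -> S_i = 95*9^i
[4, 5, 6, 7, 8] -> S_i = 4 + 1*i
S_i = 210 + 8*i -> [210, 218, 226, 234, 242]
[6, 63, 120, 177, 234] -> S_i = 6 + 57*i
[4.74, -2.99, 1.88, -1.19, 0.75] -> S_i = 4.74*(-0.63)^i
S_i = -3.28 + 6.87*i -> [-3.28, 3.59, 10.46, 17.33, 24.2]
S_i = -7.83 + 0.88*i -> [-7.83, -6.95, -6.07, -5.19, -4.31]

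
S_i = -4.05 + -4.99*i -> [-4.05, -9.04, -14.03, -19.02, -24.01]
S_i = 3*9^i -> [3, 27, 243, 2187, 19683]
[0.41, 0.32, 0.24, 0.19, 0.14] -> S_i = 0.41*0.77^i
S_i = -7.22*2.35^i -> [-7.22, -16.97, -39.87, -93.7, -220.2]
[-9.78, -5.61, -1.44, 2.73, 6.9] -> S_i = -9.78 + 4.17*i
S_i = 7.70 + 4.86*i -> [7.7, 12.56, 17.42, 22.28, 27.14]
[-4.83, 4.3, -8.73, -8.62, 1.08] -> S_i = Random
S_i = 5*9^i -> [5, 45, 405, 3645, 32805]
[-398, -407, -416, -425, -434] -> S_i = -398 + -9*i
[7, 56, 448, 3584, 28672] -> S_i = 7*8^i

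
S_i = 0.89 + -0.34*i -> [0.89, 0.55, 0.21, -0.13, -0.47]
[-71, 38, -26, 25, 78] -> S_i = Random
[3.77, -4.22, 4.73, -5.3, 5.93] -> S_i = 3.77*(-1.12)^i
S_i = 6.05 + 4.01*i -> [6.05, 10.06, 14.07, 18.08, 22.09]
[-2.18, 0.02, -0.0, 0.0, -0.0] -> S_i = -2.18*(-0.01)^i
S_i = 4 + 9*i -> [4, 13, 22, 31, 40]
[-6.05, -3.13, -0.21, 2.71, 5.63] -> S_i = -6.05 + 2.92*i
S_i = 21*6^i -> [21, 126, 756, 4536, 27216]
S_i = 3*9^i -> [3, 27, 243, 2187, 19683]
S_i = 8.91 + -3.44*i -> [8.91, 5.47, 2.03, -1.41, -4.85]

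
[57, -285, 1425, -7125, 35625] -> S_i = 57*-5^i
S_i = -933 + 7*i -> [-933, -926, -919, -912, -905]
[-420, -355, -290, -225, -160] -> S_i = -420 + 65*i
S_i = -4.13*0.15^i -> [-4.13, -0.62, -0.09, -0.01, -0.0]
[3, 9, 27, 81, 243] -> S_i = 3*3^i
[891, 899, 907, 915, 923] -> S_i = 891 + 8*i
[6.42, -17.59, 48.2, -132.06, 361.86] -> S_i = 6.42*(-2.74)^i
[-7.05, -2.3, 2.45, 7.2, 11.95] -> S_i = -7.05 + 4.75*i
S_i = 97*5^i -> [97, 485, 2425, 12125, 60625]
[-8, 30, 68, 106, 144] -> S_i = -8 + 38*i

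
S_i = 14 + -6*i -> [14, 8, 2, -4, -10]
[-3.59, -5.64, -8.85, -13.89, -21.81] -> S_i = -3.59*1.57^i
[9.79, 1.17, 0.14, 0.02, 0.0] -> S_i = 9.79*0.12^i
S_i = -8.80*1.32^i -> [-8.8, -11.62, -15.33, -20.24, -26.72]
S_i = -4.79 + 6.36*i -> [-4.79, 1.57, 7.93, 14.29, 20.65]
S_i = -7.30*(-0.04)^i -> [-7.3, 0.29, -0.01, 0.0, -0.0]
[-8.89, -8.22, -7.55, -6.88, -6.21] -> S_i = -8.89 + 0.67*i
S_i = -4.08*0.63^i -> [-4.08, -2.57, -1.62, -1.02, -0.64]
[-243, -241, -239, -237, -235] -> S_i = -243 + 2*i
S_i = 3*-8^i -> [3, -24, 192, -1536, 12288]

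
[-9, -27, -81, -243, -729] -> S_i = -9*3^i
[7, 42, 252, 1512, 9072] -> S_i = 7*6^i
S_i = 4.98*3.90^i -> [4.98, 19.42, 75.75, 295.41, 1152.09]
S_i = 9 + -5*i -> [9, 4, -1, -6, -11]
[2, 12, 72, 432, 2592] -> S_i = 2*6^i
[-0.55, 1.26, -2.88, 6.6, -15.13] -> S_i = -0.55*(-2.29)^i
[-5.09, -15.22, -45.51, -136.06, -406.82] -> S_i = -5.09*2.99^i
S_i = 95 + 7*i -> [95, 102, 109, 116, 123]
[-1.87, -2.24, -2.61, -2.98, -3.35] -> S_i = -1.87 + -0.37*i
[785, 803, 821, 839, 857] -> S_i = 785 + 18*i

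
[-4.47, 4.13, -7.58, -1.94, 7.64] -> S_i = Random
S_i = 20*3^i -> [20, 60, 180, 540, 1620]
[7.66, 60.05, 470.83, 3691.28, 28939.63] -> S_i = 7.66*7.84^i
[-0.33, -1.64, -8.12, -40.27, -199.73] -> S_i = -0.33*4.96^i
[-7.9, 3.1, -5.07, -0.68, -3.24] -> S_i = Random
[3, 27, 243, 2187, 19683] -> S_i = 3*9^i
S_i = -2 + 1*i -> [-2, -1, 0, 1, 2]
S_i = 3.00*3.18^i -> [3.0, 9.54, 30.34, 96.47, 306.78]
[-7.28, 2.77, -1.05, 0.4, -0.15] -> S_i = -7.28*(-0.38)^i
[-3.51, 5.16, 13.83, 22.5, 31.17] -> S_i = -3.51 + 8.67*i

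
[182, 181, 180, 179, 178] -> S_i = 182 + -1*i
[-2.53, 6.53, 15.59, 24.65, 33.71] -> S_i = -2.53 + 9.06*i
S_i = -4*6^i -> [-4, -24, -144, -864, -5184]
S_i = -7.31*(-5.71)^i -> [-7.31, 41.74, -238.34, 1360.9, -7770.73]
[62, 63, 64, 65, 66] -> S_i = 62 + 1*i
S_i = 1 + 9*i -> [1, 10, 19, 28, 37]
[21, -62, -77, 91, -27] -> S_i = Random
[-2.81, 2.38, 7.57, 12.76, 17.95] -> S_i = -2.81 + 5.19*i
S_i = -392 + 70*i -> [-392, -322, -252, -182, -112]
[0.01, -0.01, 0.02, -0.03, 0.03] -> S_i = 0.01*(-1.36)^i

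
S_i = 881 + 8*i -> [881, 889, 897, 905, 913]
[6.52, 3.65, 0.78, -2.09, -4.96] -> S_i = 6.52 + -2.87*i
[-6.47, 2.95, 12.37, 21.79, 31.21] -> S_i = -6.47 + 9.42*i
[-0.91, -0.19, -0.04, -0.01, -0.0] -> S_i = -0.91*0.21^i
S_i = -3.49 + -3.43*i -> [-3.49, -6.92, -10.35, -13.78, -17.21]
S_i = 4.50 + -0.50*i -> [4.5, 4.0, 3.5, 3.0, 2.5]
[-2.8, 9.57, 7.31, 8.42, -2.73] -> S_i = Random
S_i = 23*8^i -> [23, 184, 1472, 11776, 94208]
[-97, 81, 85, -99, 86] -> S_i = Random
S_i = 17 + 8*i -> [17, 25, 33, 41, 49]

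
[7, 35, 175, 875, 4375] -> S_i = 7*5^i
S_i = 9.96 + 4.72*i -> [9.96, 14.68, 19.4, 24.12, 28.84]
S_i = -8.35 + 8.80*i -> [-8.35, 0.45, 9.25, 18.05, 26.85]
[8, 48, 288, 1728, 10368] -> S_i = 8*6^i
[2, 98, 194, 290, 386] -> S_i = 2 + 96*i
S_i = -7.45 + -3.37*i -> [-7.45, -10.82, -14.19, -17.56, -20.93]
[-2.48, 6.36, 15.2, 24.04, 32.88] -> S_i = -2.48 + 8.84*i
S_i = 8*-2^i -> [8, -16, 32, -64, 128]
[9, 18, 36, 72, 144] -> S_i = 9*2^i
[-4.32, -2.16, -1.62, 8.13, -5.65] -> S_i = Random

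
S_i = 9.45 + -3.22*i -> [9.45, 6.23, 3.01, -0.21, -3.43]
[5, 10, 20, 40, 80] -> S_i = 5*2^i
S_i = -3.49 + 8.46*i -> [-3.49, 4.97, 13.43, 21.89, 30.35]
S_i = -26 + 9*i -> [-26, -17, -8, 1, 10]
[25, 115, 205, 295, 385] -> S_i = 25 + 90*i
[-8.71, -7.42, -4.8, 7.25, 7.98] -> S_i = Random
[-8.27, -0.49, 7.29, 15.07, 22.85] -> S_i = -8.27 + 7.78*i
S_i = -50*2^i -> [-50, -100, -200, -400, -800]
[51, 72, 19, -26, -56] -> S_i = Random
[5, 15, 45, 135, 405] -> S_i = 5*3^i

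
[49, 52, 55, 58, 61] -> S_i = 49 + 3*i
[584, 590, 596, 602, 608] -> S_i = 584 + 6*i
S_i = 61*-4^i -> [61, -244, 976, -3904, 15616]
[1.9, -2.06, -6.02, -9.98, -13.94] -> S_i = 1.90 + -3.96*i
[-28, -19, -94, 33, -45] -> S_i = Random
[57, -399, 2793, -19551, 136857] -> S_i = 57*-7^i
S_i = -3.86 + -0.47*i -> [-3.86, -4.33, -4.8, -5.27, -5.74]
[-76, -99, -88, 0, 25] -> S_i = Random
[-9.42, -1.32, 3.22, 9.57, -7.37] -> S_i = Random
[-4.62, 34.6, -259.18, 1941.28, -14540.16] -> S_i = -4.62*(-7.49)^i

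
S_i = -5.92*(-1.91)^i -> [-5.92, 11.31, -21.6, 41.25, -78.79]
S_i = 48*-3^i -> [48, -144, 432, -1296, 3888]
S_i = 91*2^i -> [91, 182, 364, 728, 1456]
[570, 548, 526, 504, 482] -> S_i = 570 + -22*i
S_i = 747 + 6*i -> [747, 753, 759, 765, 771]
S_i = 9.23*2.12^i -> [9.23, 19.57, 41.48, 87.94, 186.44]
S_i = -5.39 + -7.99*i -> [-5.39, -13.38, -21.37, -29.36, -37.35]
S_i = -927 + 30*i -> [-927, -897, -867, -837, -807]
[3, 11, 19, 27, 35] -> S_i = 3 + 8*i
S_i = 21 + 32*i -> [21, 53, 85, 117, 149]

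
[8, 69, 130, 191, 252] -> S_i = 8 + 61*i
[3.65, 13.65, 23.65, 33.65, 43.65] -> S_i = 3.65 + 10.00*i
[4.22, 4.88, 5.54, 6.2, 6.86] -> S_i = 4.22 + 0.66*i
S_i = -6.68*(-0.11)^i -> [-6.68, 0.73, -0.08, 0.01, -0.0]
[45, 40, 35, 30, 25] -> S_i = 45 + -5*i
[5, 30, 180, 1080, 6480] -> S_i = 5*6^i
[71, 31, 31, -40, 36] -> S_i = Random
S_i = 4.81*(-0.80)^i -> [4.81, -3.85, 3.08, -2.46, 1.97]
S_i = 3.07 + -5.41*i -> [3.07, -2.34, -7.75, -13.16, -18.57]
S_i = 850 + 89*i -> [850, 939, 1028, 1117, 1206]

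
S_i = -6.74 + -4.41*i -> [-6.74, -11.15, -15.56, -19.97, -24.38]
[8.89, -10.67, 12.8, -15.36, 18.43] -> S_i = 8.89*(-1.20)^i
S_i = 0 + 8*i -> [0, 8, 16, 24, 32]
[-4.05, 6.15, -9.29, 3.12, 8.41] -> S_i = Random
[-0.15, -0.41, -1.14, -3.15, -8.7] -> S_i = -0.15*2.76^i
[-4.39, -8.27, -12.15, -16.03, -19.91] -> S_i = -4.39 + -3.88*i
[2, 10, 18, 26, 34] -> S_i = 2 + 8*i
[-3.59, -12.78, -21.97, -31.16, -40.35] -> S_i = -3.59 + -9.19*i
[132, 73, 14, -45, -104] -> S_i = 132 + -59*i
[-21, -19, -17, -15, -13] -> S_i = -21 + 2*i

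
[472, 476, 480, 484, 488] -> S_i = 472 + 4*i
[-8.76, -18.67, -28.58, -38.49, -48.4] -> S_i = -8.76 + -9.91*i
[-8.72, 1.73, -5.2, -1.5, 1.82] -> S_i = Random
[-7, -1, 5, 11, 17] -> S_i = -7 + 6*i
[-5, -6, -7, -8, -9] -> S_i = -5 + -1*i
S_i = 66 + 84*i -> [66, 150, 234, 318, 402]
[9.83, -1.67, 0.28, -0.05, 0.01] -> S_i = 9.83*(-0.17)^i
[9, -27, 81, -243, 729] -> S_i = 9*-3^i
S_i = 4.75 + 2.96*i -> [4.75, 7.71, 10.67, 13.63, 16.59]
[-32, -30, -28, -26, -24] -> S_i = -32 + 2*i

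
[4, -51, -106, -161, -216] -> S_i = 4 + -55*i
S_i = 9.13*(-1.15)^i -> [9.13, -10.5, 12.07, -13.89, 15.97]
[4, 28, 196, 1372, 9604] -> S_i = 4*7^i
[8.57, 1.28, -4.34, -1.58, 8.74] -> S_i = Random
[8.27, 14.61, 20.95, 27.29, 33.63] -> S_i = 8.27 + 6.34*i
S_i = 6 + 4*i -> [6, 10, 14, 18, 22]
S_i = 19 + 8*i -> [19, 27, 35, 43, 51]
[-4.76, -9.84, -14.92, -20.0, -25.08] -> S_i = -4.76 + -5.08*i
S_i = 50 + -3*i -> [50, 47, 44, 41, 38]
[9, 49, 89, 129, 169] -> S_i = 9 + 40*i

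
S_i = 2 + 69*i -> [2, 71, 140, 209, 278]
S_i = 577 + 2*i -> [577, 579, 581, 583, 585]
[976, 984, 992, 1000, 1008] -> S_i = 976 + 8*i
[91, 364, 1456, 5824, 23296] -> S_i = 91*4^i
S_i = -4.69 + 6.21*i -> [-4.69, 1.52, 7.73, 13.94, 20.15]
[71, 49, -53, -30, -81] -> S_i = Random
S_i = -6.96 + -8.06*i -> [-6.96, -15.02, -23.08, -31.14, -39.2]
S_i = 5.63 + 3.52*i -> [5.63, 9.15, 12.67, 16.19, 19.71]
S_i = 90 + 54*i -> [90, 144, 198, 252, 306]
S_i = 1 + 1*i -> [1, 2, 3, 4, 5]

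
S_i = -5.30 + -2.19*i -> [-5.3, -7.49, -9.68, -11.87, -14.06]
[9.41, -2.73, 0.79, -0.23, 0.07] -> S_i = 9.41*(-0.29)^i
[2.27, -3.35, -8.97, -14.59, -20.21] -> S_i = 2.27 + -5.62*i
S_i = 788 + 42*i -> [788, 830, 872, 914, 956]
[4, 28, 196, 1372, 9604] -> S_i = 4*7^i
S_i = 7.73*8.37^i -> [7.73, 64.7, 541.54, 4532.69, 37938.6]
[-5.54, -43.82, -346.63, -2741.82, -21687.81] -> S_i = -5.54*7.91^i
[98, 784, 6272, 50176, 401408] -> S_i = 98*8^i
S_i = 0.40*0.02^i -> [0.4, 0.01, 0.0, 0.0, 0.0]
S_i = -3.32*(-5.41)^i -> [-3.32, 17.96, -97.17, 525.69, -2843.98]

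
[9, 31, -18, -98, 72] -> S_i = Random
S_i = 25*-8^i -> [25, -200, 1600, -12800, 102400]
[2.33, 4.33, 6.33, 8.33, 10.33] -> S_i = 2.33 + 2.00*i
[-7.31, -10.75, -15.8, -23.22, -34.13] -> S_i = -7.31*1.47^i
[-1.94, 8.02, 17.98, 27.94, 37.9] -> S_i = -1.94 + 9.96*i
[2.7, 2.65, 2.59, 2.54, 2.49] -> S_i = 2.70*0.98^i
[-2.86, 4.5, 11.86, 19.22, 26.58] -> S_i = -2.86 + 7.36*i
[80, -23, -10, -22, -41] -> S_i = Random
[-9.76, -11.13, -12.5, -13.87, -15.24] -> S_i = -9.76 + -1.37*i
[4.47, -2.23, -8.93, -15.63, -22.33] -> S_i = 4.47 + -6.70*i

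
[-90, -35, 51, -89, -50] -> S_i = Random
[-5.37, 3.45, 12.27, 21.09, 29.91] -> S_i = -5.37 + 8.82*i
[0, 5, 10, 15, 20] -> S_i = 0 + 5*i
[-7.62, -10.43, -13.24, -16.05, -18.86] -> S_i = -7.62 + -2.81*i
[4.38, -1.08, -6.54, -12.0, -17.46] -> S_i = 4.38 + -5.46*i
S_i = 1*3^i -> [1, 3, 9, 27, 81]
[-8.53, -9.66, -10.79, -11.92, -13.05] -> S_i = -8.53 + -1.13*i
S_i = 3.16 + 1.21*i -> [3.16, 4.37, 5.58, 6.79, 8.0]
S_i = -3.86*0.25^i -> [-3.86, -0.96, -0.24, -0.06, -0.02]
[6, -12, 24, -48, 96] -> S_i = 6*-2^i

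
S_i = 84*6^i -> [84, 504, 3024, 18144, 108864]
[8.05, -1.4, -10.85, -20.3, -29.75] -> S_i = 8.05 + -9.45*i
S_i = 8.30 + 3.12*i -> [8.3, 11.42, 14.54, 17.66, 20.78]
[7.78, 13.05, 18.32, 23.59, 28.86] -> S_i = 7.78 + 5.27*i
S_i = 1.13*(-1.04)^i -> [1.13, -1.18, 1.22, -1.27, 1.32]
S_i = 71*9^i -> [71, 639, 5751, 51759, 465831]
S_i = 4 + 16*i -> [4, 20, 36, 52, 68]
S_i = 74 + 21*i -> [74, 95, 116, 137, 158]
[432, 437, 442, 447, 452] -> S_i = 432 + 5*i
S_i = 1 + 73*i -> [1, 74, 147, 220, 293]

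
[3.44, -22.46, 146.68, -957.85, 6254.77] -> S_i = 3.44*(-6.53)^i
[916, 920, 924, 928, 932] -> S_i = 916 + 4*i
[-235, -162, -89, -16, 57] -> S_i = -235 + 73*i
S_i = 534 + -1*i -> [534, 533, 532, 531, 530]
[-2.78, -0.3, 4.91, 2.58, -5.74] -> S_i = Random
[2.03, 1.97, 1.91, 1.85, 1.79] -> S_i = 2.03 + -0.06*i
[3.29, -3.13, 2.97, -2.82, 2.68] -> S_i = 3.29*(-0.95)^i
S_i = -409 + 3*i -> [-409, -406, -403, -400, -397]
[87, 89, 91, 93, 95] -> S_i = 87 + 2*i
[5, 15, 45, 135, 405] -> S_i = 5*3^i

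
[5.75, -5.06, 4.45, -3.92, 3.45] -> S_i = 5.75*(-0.88)^i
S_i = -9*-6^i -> [-9, 54, -324, 1944, -11664]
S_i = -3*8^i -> [-3, -24, -192, -1536, -12288]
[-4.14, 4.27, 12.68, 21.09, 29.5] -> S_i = -4.14 + 8.41*i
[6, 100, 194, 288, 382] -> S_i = 6 + 94*i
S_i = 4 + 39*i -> [4, 43, 82, 121, 160]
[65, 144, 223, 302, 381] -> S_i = 65 + 79*i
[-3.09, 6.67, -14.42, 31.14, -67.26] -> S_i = -3.09*(-2.16)^i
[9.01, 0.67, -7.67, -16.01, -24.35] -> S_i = 9.01 + -8.34*i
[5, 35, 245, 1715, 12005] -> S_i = 5*7^i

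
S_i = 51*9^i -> [51, 459, 4131, 37179, 334611]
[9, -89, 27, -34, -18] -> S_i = Random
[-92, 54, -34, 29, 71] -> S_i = Random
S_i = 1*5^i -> [1, 5, 25, 125, 625]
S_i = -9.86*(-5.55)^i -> [-9.86, 54.72, -303.71, 1685.61, -9355.11]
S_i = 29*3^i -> [29, 87, 261, 783, 2349]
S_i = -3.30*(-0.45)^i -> [-3.3, 1.48, -0.67, 0.3, -0.14]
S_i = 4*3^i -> [4, 12, 36, 108, 324]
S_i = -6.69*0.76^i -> [-6.69, -5.08, -3.86, -2.94, -2.23]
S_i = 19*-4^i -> [19, -76, 304, -1216, 4864]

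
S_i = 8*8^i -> [8, 64, 512, 4096, 32768]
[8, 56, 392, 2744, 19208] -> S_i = 8*7^i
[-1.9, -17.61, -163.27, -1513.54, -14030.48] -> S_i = -1.90*9.27^i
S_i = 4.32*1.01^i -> [4.32, 4.36, 4.41, 4.45, 4.5]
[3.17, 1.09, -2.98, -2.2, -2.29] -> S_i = Random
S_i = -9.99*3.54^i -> [-9.99, -35.36, -125.19, -443.18, -1568.84]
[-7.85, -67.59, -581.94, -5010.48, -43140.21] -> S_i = -7.85*8.61^i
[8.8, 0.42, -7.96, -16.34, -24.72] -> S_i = 8.80 + -8.38*i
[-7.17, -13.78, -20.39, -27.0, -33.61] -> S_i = -7.17 + -6.61*i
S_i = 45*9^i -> [45, 405, 3645, 32805, 295245]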